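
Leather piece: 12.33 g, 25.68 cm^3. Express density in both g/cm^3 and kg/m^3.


Density = 12.33 / 25.68 = 0.480 g/cm^3
Convert: 0.480 x 1000 = 480 kg/m^3


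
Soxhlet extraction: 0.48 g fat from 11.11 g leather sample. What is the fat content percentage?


Fat content = 0.48 / 11.11 x 100
Fat = 4.3%


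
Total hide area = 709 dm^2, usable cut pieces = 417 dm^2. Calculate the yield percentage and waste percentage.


Yield = 417 / 709 x 100 = 58.8%
Waste = 709 - 417 = 292 dm^2
Waste% = 100 - 58.8 = 41.2%


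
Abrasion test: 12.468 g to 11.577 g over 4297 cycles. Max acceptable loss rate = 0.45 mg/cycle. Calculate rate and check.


Rate = 0.207 mg/cycle
Passes: Yes

Loss = 12.468 - 11.577 = 0.891 g
Rate = 0.891 g / 4297 cycles x 1000 = 0.207 mg/cycle
Max = 0.45 mg/cycle
Passes: Yes


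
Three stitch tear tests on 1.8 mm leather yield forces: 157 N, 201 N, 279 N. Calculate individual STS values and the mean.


STS1 = 87.2 N/mm
STS2 = 111.7 N/mm
STS3 = 155.0 N/mm
Mean = 118.0 N/mm

STS1 = 157 / 1.8 = 87.2 N/mm
STS2 = 201 / 1.8 = 111.7 N/mm
STS3 = 279 / 1.8 = 155.0 N/mm
Mean = (87.2 + 111.7 + 155.0) / 3 = 118.0 N/mm


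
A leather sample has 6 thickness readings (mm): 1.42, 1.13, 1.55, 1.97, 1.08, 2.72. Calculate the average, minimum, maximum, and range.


Sum = 9.87
Average = 9.87 / 6 = 1.65 mm
Minimum = 1.08 mm
Maximum = 2.72 mm
Range = 2.72 - 1.08 = 1.64 mm


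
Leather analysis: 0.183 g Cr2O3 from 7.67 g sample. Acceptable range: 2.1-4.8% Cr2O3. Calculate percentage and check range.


Cr2O3 = 2.39%
Within range: Yes

Cr2O3% = 0.183 / 7.67 x 100 = 2.39%
Acceptable range: 2.1 to 4.8%
Within range: Yes


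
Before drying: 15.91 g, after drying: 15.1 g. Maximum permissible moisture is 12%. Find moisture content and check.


Moisture content = 5.1%
Acceptable: Yes

MC = (15.91 - 15.1) / 15.91 x 100 = 5.1%
Maximum: 12%
Acceptable: Yes


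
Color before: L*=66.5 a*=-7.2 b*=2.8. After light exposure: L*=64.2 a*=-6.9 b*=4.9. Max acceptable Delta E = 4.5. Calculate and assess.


Delta E = 3.13
Passes: Yes


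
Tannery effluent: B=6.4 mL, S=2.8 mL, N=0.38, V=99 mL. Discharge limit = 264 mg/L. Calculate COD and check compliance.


COD = 110.5 mg/L
Compliant: Yes

COD = (6.4 - 2.8) x 0.38 x 8000 / 99 = 110.5 mg/L
Limit: 264 mg/L
Compliant: Yes


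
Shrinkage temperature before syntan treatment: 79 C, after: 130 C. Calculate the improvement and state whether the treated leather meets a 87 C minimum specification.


Improvement = 130 - 79 = 51 C
Spec check: 130 C >= 87 C? Yes


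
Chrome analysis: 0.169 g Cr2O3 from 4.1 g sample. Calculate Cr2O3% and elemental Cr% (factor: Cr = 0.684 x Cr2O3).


Cr2O3 = 4.12%
Cr = 2.82%

Cr2O3% = 0.169 / 4.1 x 100 = 4.12%
Cr% = 4.12 x 0.684 = 2.82%


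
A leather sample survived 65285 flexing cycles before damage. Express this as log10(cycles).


log10(65285) = 4.81


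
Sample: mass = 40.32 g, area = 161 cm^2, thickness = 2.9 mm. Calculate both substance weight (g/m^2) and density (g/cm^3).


SW = 40.32 / 161 x 10000 = 2504.3 g/m^2
Volume = 161 x 2.9 / 10 = 46.69 cm^3
Density = 40.32 / 46.69 = 0.864 g/cm^3


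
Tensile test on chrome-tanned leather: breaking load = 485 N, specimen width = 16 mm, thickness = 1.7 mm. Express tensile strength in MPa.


17.83 MPa

Cross-section = 16 x 1.7 = 27.2 mm^2
TS = 485 / 27.2 = 17.83 MPa
(1 N/mm^2 = 1 MPa)


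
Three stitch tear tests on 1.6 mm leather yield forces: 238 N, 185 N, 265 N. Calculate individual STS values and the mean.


STS1 = 238 / 1.6 = 148.8 N/mm
STS2 = 185 / 1.6 = 115.6 N/mm
STS3 = 265 / 1.6 = 165.6 N/mm
Mean = (148.8 + 115.6 + 165.6) / 3 = 143.3 N/mm


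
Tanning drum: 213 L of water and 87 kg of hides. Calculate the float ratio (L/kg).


2.4


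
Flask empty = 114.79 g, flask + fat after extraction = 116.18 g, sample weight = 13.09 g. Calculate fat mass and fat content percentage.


Fat mass = 116.18 - 114.79 = 1.39 g
Fat% = 1.39 / 13.09 x 100 = 10.6%


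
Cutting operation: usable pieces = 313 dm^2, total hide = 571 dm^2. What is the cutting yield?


54.8%


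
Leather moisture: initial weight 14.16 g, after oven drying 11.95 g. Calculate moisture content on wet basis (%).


Moisture = 14.16 - 11.95 = 2.21 g
MC = 2.21 / 14.16 x 100 = 15.6%


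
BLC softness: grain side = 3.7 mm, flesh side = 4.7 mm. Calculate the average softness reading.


Average = (3.7 + 4.7) / 2
Average = 4.20 mm


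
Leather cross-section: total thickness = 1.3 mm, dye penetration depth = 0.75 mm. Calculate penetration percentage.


57.7%


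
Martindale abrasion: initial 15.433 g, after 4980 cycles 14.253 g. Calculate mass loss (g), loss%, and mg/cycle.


Mass loss = 1.180 g
Loss = 7.65%
Rate = 0.237 mg/cycle

Loss = 15.433 - 14.253 = 1.180 g
Loss% = 1.180 / 15.433 x 100 = 7.65%
Rate = 1.180 / 4980 x 1000 = 0.237 mg/cycle


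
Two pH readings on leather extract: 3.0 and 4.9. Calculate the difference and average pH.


Difference = 1.9
Average pH = 3.95


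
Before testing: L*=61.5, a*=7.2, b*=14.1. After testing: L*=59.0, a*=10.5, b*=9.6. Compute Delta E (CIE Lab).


dL = 59.0 - 61.5 = -2.5
da = 10.5 - 7.2 = 3.3
db = 9.6 - 14.1 = -4.5
dE = sqrt((-2.5)^2 + (3.3)^2 + (-4.5)^2) = 6.11


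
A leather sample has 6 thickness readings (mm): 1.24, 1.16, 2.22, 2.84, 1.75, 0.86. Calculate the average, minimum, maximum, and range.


Average = 1.68 mm
Min = 0.86 mm
Max = 2.84 mm
Range = 1.98 mm

Sum = 10.07
Average = 10.07 / 6 = 1.68 mm
Minimum = 0.86 mm
Maximum = 2.84 mm
Range = 2.84 - 0.86 = 1.98 mm


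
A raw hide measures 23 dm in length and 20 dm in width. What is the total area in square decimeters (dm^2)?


Area = length x width
Area = 23 x 20 = 460 dm^2


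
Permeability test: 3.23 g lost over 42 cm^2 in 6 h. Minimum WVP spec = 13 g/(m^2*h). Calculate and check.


WVP = 128.17 g/(m^2*h)
Meets specification: Yes

WVP = 3.23 / (42 x 6) x 10000 = 128.17 g/(m^2*h)
Minimum: 13 g/(m^2*h)
Meets spec: Yes


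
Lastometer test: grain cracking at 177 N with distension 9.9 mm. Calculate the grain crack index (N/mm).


Grain crack index = force / distension
Index = 177 / 9.9 = 17.9 N/mm


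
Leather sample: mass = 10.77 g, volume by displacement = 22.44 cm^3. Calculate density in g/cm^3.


Density = mass / volume
Density = 10.77 / 22.44 = 0.480 g/cm^3


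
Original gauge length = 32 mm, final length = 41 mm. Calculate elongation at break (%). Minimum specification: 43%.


Extension = 41 - 32 = 9 mm
Elongation = 9 / 32 x 100 = 28.1%
Minimum required: 43%
Meets specification: No


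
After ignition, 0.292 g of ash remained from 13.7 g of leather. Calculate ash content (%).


2.13%


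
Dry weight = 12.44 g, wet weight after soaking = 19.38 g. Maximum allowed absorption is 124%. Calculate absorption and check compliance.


Absorption = 55.8%
Compliant: Yes


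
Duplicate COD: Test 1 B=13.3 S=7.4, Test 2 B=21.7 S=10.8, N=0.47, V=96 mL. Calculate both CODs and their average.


COD1 = 231.1 mg/L
COD2 = 426.9 mg/L
Average = 329.0 mg/L


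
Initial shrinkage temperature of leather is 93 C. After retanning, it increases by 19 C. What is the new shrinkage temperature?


New Ts = 93 + 19 = 112 C


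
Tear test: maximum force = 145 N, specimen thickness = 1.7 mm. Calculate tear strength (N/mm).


85.3 N/mm

Tear strength = force / thickness
Tear = 145 / 1.7 = 85.3 N/mm


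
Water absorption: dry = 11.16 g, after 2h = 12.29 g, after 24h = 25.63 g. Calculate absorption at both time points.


2h absorption = 10.1%
24h absorption = 129.7%

WA (2h) = (12.29 - 11.16) / 11.16 x 100 = 10.1%
WA (24h) = (25.63 - 11.16) / 11.16 x 100 = 129.7%


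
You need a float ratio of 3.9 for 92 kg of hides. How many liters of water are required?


Water = hide weight x target ratio
Water = 92 x 3.9 = 358.8 L


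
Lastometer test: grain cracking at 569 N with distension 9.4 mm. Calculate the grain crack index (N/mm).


Grain crack index = force / distension
Index = 569 / 9.4 = 60.5 N/mm


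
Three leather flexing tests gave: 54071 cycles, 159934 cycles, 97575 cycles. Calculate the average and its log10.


Average = 103860 cycles
log10 = 5.02


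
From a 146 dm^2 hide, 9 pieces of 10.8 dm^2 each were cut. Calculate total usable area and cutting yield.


Total usable = 9 x 10.8 = 97.2 dm^2
Yield = 97.2 / 146 x 100 = 66.6%


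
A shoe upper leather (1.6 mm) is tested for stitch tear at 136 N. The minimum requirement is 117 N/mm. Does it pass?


STS = 85.0 N/mm
Passes: No

STS = 136 / 1.6 = 85.0 N/mm
Minimum required: 117 N/mm
Passes: No


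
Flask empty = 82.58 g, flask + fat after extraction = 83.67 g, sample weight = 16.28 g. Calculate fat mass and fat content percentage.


Fat mass = 1.09 g
Fat content = 6.7%

Fat mass = 83.67 - 82.58 = 1.09 g
Fat% = 1.09 / 16.28 x 100 = 6.7%


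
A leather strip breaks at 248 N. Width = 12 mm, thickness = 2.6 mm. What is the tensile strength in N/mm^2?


Cross-sectional area = 12 x 2.6 = 31.2 mm^2
Tensile strength = 248 / 31.2 = 7.95 N/mm^2


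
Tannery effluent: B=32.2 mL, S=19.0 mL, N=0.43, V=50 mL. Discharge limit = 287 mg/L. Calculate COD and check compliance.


COD = 908.2 mg/L
Compliant: No

COD = (32.2 - 19.0) x 0.43 x 8000 / 50 = 908.2 mg/L
Limit: 287 mg/L
Compliant: No


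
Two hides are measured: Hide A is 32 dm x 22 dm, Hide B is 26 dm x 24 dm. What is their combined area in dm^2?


1328 dm^2

Hide A area = 32 x 22 = 704 dm^2
Hide B area = 26 x 24 = 624 dm^2
Total = 704 + 624 = 1328 dm^2


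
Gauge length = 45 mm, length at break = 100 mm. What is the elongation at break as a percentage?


Extension = 100 - 45 = 55 mm
Elongation = 55 / 45 x 100 = 122.2%


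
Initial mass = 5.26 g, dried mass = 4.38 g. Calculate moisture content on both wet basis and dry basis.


Moisture lost = 5.26 - 4.38 = 0.88 g
Wet basis MC = 0.88 / 5.26 x 100 = 16.7%
Dry basis MC = 0.88 / 4.38 x 100 = 20.1%


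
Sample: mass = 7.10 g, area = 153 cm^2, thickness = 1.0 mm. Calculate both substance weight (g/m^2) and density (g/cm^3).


SW = 7.10 / 153 x 10000 = 464.1 g/m^2
Volume = 153 x 1.0 / 10 = 15.30 cm^3
Density = 7.10 / 15.30 = 0.464 g/cm^3


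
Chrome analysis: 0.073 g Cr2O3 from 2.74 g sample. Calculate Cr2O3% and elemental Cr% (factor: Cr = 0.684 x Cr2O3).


Cr2O3% = 0.073 / 2.74 x 100 = 2.66%
Cr% = 2.66 x 0.684 = 1.82%


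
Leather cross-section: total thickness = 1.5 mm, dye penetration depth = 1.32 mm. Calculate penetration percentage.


Penetration% = 1.32 / 1.5 x 100
Penetration = 88.0%


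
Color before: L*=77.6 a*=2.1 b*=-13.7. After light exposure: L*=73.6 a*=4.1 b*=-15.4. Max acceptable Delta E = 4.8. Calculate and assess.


dL = -4.0, da = 2.0, db = -1.7
dE = sqrt((-4.0)^2 + (2.0)^2 + (-1.7)^2) = 4.78
Max = 4.8
Passes: Yes


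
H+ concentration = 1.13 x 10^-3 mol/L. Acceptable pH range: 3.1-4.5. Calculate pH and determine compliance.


pH = 2.95
Compliant: No


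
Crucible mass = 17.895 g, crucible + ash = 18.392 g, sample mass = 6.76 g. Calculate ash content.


Ash mass = 18.392 - 17.895 = 0.497 g
Ash% = 0.497 / 6.76 x 100 = 7.35%


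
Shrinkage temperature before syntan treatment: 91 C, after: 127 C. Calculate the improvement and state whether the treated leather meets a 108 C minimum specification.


Improvement = 127 - 91 = 36 C
Spec check: 127 C >= 108 C? Yes


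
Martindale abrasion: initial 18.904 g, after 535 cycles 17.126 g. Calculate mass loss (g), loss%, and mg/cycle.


Loss = 18.904 - 17.126 = 1.778 g
Loss% = 1.778 / 18.904 x 100 = 9.41%
Rate = 1.778 / 535 x 1000 = 3.323 mg/cycle


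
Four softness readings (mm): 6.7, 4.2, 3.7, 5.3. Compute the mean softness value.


4.98 mm


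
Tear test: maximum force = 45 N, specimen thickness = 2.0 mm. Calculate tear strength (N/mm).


22.5 N/mm

Tear strength = force / thickness
Tear = 45 / 2.0 = 22.5 N/mm


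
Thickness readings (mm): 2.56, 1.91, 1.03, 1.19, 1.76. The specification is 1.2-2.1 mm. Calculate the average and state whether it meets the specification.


Average = 1.69 mm
Within specification: Yes


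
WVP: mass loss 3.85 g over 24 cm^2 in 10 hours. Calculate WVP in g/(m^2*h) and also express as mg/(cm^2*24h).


WVP = 3.85 / (24 x 10) x 10000 = 160.42 g/(m^2*h)
Mass loss in mg = 3.85 x 1000 = 3850 mg
Per cm^2 per 24h in mg: 3850 x 24 / (24 x 10) = 92400 / 240 = 385.00 mg/(cm^2*24h)


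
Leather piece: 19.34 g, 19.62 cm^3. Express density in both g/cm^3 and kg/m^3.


0.986 g/cm^3
986 kg/m^3

Density = 19.34 / 19.62 = 0.986 g/cm^3
Convert: 0.986 x 1000 = 986 kg/m^3


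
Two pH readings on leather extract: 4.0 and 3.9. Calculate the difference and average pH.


Difference = 0.1
Average pH = 3.95


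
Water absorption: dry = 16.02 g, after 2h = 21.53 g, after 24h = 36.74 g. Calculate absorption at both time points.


2h absorption = 34.4%
24h absorption = 129.3%

WA (2h) = (21.53 - 16.02) / 16.02 x 100 = 34.4%
WA (24h) = (36.74 - 16.02) / 16.02 x 100 = 129.3%


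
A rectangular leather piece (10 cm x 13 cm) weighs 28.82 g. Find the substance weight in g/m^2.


2216.9 g/m^2

Area = 10 x 13 = 130 cm^2
SW = 28.82 / 130 x 10000 = 2216.9 g/m^2


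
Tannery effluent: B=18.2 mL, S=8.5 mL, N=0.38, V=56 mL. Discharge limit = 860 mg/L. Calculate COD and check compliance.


COD = 526.6 mg/L
Compliant: Yes

COD = (18.2 - 8.5) x 0.38 x 8000 / 56 = 526.6 mg/L
Limit: 860 mg/L
Compliant: Yes


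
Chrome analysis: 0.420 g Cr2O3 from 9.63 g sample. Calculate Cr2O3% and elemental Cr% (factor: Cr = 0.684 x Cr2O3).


Cr2O3 = 4.36%
Cr = 2.98%

Cr2O3% = 0.420 / 9.63 x 100 = 4.36%
Cr% = 4.36 x 0.684 = 2.98%


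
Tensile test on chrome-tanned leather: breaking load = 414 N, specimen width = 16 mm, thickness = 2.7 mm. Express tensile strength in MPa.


9.58 MPa

Cross-section = 16 x 2.7 = 43.2 mm^2
TS = 414 / 43.2 = 9.58 MPa
(1 N/mm^2 = 1 MPa)


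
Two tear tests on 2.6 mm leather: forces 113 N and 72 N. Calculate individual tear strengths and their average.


Tear 1 = 113 / 2.6 = 43.5 N/mm
Tear 2 = 72 / 2.6 = 27.7 N/mm
Average = (43.5 + 27.7) / 2 = 35.6 N/mm


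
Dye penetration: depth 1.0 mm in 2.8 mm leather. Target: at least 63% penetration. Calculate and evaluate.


Penetration = 1.0 / 2.8 x 100 = 35.7%
Target: 63%
Meets target: No


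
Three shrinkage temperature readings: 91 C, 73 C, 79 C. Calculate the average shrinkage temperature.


Average = (91 + 73 + 79) / 3
Average = 243 / 3 = 81.0 C


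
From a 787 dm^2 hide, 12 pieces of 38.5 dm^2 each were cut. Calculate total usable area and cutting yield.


Usable area = 462.0 dm^2
Yield = 58.7%


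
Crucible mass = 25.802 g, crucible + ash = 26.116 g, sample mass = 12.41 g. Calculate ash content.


Ash mass = 0.314 g
Ash content = 2.53%

Ash mass = 26.116 - 25.802 = 0.314 g
Ash% = 0.314 / 12.41 x 100 = 2.53%


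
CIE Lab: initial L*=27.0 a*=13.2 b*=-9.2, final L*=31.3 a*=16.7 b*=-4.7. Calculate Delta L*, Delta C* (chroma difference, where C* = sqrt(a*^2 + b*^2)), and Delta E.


Delta L* = 31.3 - 27.0 = 4.3
C1* = sqrt((13.2)^2 + (-9.2)^2) = 16.090
C2* = sqrt((16.7)^2 + (-4.7)^2) = 17.349
Delta C* = 17.349 - 16.090 = 1.26
Delta E = sqrt((4.3)^2 + (3.5)^2 + (4.5)^2) = 7.14


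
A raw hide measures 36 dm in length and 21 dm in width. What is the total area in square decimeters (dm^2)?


756 dm^2

Area = length x width
Area = 36 x 21 = 756 dm^2


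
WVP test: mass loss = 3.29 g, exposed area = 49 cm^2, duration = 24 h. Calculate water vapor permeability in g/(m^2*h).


27.98 g/(m^2*h)


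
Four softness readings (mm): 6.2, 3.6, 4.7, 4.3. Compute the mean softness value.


4.70 mm

Sum = 6.2 + 3.6 + 4.7 + 4.3
Mean = 18.8 / 4 = 4.70 mm


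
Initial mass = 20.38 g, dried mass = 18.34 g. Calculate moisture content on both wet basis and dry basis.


Wet basis = 10.0%
Dry basis = 11.1%


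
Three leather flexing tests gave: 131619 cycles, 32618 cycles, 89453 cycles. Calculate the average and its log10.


Average = 84563 cycles
log10 = 4.93


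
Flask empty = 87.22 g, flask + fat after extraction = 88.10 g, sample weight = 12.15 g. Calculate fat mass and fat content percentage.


Fat mass = 88.10 - 87.22 = 0.88 g
Fat% = 0.88 / 12.15 x 100 = 7.2%


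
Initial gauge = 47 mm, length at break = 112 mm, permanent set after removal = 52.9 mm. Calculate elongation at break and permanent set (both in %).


Elongation at break = (112 - 47) / 47 x 100 = 138.3%
Permanent set = (52.9 - 47) / 47 x 100 = 12.6%


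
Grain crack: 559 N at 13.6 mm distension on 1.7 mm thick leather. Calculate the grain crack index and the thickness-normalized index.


Crack index = 559 / 13.6 = 41.1 N/mm
Normalized = 41.1 / 1.7 = 24.2 N/mm per mm


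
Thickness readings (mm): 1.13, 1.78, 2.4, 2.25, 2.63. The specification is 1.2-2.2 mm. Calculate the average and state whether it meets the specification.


Sum = 10.19
Average = 10.19 / 5 = 2.04 mm
Specification range: 1.2 to 2.2 mm
Within spec: Yes


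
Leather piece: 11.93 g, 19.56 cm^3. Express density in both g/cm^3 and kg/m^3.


0.610 g/cm^3
610 kg/m^3


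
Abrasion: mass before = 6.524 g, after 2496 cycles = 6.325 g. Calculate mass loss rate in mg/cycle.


0.080 mg/cycle

Mass loss = 6.524 - 6.325 = 0.199 g
Rate = 0.199 / 2496 x 1000 = 0.080 mg/cycle


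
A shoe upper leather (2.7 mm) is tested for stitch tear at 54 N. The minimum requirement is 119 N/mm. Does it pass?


STS = 20.0 N/mm
Passes: No


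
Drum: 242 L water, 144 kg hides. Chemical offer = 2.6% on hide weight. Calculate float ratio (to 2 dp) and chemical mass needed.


Float ratio = 1.68
Chemical needed = 3.744 kg

Float ratio = 242 / 144 = 1.68
Chemical = 144 x 2.6 / 100 = 3.744 kg


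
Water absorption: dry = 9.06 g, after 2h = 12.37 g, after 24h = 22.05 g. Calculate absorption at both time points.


2h absorption = 36.5%
24h absorption = 143.4%

WA (2h) = (12.37 - 9.06) / 9.06 x 100 = 36.5%
WA (24h) = (22.05 - 9.06) / 9.06 x 100 = 143.4%


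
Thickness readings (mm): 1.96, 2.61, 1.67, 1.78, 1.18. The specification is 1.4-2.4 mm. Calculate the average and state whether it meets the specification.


Average = 1.84 mm
Within specification: Yes

Sum = 9.20
Average = 9.20 / 5 = 1.84 mm
Specification range: 1.4 to 2.4 mm
Within spec: Yes


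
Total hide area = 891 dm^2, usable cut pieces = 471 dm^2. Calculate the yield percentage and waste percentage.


Yield = 52.9%
Waste = 47.1%

Yield = 471 / 891 x 100 = 52.9%
Waste = 891 - 471 = 420 dm^2
Waste% = 100 - 52.9 = 47.1%


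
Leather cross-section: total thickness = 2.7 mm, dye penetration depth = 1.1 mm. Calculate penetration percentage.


40.7%

Penetration% = 1.1 / 2.7 x 100
Penetration = 40.7%


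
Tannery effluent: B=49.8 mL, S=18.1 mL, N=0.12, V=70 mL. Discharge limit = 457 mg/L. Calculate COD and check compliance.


COD = 434.7 mg/L
Compliant: Yes

COD = (49.8 - 18.1) x 0.12 x 8000 / 70 = 434.7 mg/L
Limit: 457 mg/L
Compliant: Yes


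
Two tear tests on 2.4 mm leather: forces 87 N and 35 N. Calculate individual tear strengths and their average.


Tear 1 = 36.3 N/mm
Tear 2 = 14.6 N/mm
Average = 25.5 N/mm


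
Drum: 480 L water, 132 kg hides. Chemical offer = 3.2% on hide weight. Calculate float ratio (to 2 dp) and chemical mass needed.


Float ratio = 3.64
Chemical needed = 4.224 kg

Float ratio = 480 / 132 = 3.64
Chemical = 132 x 3.2 / 100 = 4.224 kg


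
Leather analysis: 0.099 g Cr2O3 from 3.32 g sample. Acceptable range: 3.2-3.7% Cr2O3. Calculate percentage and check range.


Cr2O3% = 0.099 / 3.32 x 100 = 2.98%
Acceptable range: 3.2 to 3.7%
Within range: No


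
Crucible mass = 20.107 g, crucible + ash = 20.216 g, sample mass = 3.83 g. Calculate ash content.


Ash mass = 0.109 g
Ash content = 2.85%

Ash mass = 20.216 - 20.107 = 0.109 g
Ash% = 0.109 / 3.83 x 100 = 2.85%


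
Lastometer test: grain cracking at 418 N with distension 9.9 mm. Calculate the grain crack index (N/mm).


Grain crack index = force / distension
Index = 418 / 9.9 = 42.2 N/mm


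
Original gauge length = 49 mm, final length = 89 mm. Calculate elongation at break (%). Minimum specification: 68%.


Elongation = 81.6%
Meets spec: Yes


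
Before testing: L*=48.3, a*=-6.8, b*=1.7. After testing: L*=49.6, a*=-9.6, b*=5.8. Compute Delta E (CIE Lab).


Delta E = 5.13


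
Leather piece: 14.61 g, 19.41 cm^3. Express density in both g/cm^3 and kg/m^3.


0.753 g/cm^3
753 kg/m^3


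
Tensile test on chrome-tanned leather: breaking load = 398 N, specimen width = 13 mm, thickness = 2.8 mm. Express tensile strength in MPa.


Cross-section = 13 x 2.8 = 36.4 mm^2
TS = 398 / 36.4 = 10.93 MPa
(1 N/mm^2 = 1 MPa)


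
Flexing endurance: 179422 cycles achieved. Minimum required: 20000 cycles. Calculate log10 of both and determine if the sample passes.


log10(179422) = 5.25
log10(20000) = 4.30
Passes: Yes


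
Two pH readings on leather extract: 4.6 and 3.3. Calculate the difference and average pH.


Difference = 1.3
Average pH = 3.95

Difference = |4.6 - 3.3| = 1.3
Average = (4.6 + 3.3) / 2 = 3.95


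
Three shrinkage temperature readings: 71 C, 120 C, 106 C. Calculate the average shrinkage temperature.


99.0 C

Average = (71 + 120 + 106) / 3
Average = 297 / 3 = 99.0 C


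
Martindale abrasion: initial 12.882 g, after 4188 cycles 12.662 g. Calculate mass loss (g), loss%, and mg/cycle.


Mass loss = 0.220 g
Loss = 1.71%
Rate = 0.053 mg/cycle

Loss = 12.882 - 12.662 = 0.220 g
Loss% = 0.220 / 12.882 x 100 = 1.71%
Rate = 0.220 / 4188 x 1000 = 0.053 mg/cycle


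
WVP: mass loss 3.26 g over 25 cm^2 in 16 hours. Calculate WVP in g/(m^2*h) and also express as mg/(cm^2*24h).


WVP = 3.26 / (25 x 16) x 10000 = 81.50 g/(m^2*h)
Mass loss in mg = 3.26 x 1000 = 3260 mg
Per cm^2 per 24h in mg: 3260 x 24 / (25 x 16) = 78240 / 400 = 195.60 mg/(cm^2*24h)


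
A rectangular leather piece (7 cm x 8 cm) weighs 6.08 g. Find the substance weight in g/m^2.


1085.7 g/m^2


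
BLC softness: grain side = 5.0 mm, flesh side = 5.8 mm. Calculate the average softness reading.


5.40 mm

Average = (5.0 + 5.8) / 2
Average = 5.40 mm


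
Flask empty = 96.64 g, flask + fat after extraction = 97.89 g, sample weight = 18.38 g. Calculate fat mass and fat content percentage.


Fat mass = 1.25 g
Fat content = 6.8%


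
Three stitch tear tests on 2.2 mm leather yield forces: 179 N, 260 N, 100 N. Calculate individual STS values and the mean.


STS1 = 81.4 N/mm
STS2 = 118.2 N/mm
STS3 = 45.5 N/mm
Mean = 81.7 N/mm


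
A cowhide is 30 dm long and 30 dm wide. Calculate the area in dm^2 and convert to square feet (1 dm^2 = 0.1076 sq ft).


900 dm^2
96.84 sq ft

Area = 30 x 30 = 900 dm^2
Conversion: 900 x 0.1076 = 96.84 sq ft


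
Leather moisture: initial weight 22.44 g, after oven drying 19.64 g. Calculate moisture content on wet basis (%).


Moisture = 22.44 - 19.64 = 2.80 g
MC = 2.80 / 22.44 x 100 = 12.5%


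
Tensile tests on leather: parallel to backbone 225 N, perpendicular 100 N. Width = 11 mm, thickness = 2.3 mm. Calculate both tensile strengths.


Parallel = 8.89 N/mm^2
Perpendicular = 3.95 N/mm^2


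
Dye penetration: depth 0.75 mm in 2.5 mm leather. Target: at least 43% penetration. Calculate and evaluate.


Penetration = 0.75 / 2.5 x 100 = 30.0%
Target: 43%
Meets target: No


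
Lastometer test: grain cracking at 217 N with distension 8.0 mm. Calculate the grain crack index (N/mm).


27.1 N/mm

Grain crack index = force / distension
Index = 217 / 8.0 = 27.1 N/mm


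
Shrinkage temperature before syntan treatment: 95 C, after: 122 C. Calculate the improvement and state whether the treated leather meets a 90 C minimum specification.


Improvement = 27 C
Meets 90 C spec: Yes


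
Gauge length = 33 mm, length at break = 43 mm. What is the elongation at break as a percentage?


30.3%

Extension = 43 - 33 = 10 mm
Elongation = 10 / 33 x 100 = 30.3%


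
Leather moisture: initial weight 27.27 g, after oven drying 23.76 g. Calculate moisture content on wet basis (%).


12.9%

Moisture = 27.27 - 23.76 = 3.51 g
MC = 3.51 / 27.27 x 100 = 12.9%


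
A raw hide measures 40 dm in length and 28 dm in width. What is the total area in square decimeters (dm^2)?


1120 dm^2

Area = length x width
Area = 40 x 28 = 1120 dm^2


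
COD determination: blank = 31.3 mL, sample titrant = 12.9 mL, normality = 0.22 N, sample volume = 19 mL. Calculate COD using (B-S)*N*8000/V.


COD = (31.3 - 12.9) x 0.22 x 8000 / 19
COD = 18.4 x 0.22 x 8000 / 19
COD = 1704.4 mg/L


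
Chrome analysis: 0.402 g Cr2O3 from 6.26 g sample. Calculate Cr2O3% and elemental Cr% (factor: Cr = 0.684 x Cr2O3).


Cr2O3% = 0.402 / 6.26 x 100 = 6.42%
Cr% = 6.42 x 0.684 = 4.39%


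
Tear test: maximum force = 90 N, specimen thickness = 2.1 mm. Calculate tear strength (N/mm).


Tear strength = force / thickness
Tear = 90 / 2.1 = 42.9 N/mm


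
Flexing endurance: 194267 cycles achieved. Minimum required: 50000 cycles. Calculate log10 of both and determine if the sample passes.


Achieved: log10 = 5.29
Required: log10 = 4.70
Passes: Yes

log10(194267) = 5.29
log10(50000) = 4.70
Passes: Yes


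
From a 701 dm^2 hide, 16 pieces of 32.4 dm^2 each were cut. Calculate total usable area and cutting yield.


Total usable = 16 x 32.4 = 518.4 dm^2
Yield = 518.4 / 701 x 100 = 74.0%


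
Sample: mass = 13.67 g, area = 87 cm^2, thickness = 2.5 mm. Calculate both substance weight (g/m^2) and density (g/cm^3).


SW = 13.67 / 87 x 10000 = 1571.3 g/m^2
Volume = 87 x 2.5 / 10 = 21.75 cm^3
Density = 13.67 / 21.75 = 0.629 g/cm^3


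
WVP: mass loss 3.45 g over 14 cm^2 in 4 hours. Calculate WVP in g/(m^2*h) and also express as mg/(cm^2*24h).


WVP = 616.07 g/(m^2*h)
Daily rate = 1478.57 mg/(cm^2*24h)

WVP = 3.45 / (14 x 4) x 10000 = 616.07 g/(m^2*h)
Mass loss in mg = 3.45 x 1000 = 3450 mg
Per cm^2 per 24h in mg: 3450 x 24 / (14 x 4) = 82800 / 56 = 1478.57 mg/(cm^2*24h)


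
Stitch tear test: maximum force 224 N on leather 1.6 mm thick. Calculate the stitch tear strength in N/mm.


Stitch tear strength = force / thickness
STS = 224 / 1.6 = 140.0 N/mm


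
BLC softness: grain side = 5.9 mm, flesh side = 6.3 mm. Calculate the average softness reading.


Average = (5.9 + 6.3) / 2
Average = 6.10 mm


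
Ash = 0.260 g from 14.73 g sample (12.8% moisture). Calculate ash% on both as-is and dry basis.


As-is ash = 1.77%
Dry-basis ash = 2.02%


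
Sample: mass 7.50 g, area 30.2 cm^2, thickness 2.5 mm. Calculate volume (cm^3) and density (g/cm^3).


Volume = 7.550 cm^3
Density = 0.993 g/cm^3

Thickness in cm = 2.5 / 10 = 0.25 cm
Volume = 30.2 x 0.25 = 7.550 cm^3
Density = 7.50 / 7.550 = 0.993 g/cm^3


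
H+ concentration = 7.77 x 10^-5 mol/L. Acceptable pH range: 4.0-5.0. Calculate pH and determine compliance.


pH = -log10(7.77 x 10^-5) = 4.11
Range: 4.0 to 5.0
Compliant: Yes


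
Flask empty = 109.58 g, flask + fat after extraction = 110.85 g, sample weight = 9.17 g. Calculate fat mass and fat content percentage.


Fat mass = 1.27 g
Fat content = 13.8%

Fat mass = 110.85 - 109.58 = 1.27 g
Fat% = 1.27 / 9.17 x 100 = 13.8%


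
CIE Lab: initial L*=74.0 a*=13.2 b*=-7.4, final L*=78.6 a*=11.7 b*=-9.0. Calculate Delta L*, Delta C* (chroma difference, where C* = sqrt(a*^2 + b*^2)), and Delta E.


Delta L* = 4.6
Delta C* = -0.37
Delta E = 5.10


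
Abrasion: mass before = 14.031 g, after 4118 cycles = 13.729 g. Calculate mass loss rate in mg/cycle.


0.073 mg/cycle

Mass loss = 14.031 - 13.729 = 0.302 g
Rate = 0.302 / 4118 x 1000 = 0.073 mg/cycle


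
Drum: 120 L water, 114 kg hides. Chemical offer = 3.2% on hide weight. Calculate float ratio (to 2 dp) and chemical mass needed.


Float ratio = 1.05
Chemical needed = 3.648 kg


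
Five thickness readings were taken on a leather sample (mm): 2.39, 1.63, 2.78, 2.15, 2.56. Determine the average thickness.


2.30 mm


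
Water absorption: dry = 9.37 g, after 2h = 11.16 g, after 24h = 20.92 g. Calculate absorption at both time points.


WA (2h) = (11.16 - 9.37) / 9.37 x 100 = 19.1%
WA (24h) = (20.92 - 9.37) / 9.37 x 100 = 123.3%


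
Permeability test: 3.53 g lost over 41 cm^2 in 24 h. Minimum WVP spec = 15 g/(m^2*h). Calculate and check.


WVP = 3.53 / (41 x 24) x 10000 = 35.87 g/(m^2*h)
Minimum: 15 g/(m^2*h)
Meets spec: Yes


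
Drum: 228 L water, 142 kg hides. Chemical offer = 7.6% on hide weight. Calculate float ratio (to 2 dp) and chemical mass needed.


Float ratio = 1.61
Chemical needed = 10.792 kg


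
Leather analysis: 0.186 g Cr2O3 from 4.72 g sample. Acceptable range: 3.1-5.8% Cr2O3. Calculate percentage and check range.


Cr2O3% = 0.186 / 4.72 x 100 = 3.94%
Acceptable range: 3.1 to 5.8%
Within range: Yes


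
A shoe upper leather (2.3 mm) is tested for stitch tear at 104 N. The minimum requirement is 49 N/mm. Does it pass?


STS = 45.2 N/mm
Passes: No

STS = 104 / 2.3 = 45.2 N/mm
Minimum required: 49 N/mm
Passes: No


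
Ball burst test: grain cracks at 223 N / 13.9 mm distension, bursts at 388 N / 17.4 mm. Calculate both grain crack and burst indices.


Crack index = 16.0 N/mm
Burst index = 22.3 N/mm

Crack index = 223 / 13.9 = 16.0 N/mm
Burst index = 388 / 17.4 = 22.3 N/mm


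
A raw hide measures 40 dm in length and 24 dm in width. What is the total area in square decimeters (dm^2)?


Area = length x width
Area = 40 x 24 = 960 dm^2


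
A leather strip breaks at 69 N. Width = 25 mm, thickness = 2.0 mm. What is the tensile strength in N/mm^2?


Cross-sectional area = 25 x 2.0 = 50.0 mm^2
Tensile strength = 69 / 50.0 = 1.38 N/mm^2


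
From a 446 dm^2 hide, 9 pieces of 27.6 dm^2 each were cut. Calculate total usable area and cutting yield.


Total usable = 9 x 27.6 = 248.4 dm^2
Yield = 248.4 / 446 x 100 = 55.7%


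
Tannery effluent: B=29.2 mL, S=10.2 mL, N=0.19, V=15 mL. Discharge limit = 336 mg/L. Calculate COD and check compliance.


COD = (29.2 - 10.2) x 0.19 x 8000 / 15 = 1925.3 mg/L
Limit: 336 mg/L
Compliant: No


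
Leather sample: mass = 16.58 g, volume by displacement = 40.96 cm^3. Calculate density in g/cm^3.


0.405 g/cm^3

Density = mass / volume
Density = 16.58 / 40.96 = 0.405 g/cm^3


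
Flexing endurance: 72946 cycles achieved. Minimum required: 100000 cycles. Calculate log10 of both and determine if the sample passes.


log10(72946) = 4.86
log10(100000) = 5.00
Passes: No


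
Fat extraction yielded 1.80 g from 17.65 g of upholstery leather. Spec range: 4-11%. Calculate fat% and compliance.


Fat content = 10.2%
Compliant: Yes

Fat% = 1.80 / 17.65 x 100 = 10.2%
Spec range: 4-11%
Compliant: Yes


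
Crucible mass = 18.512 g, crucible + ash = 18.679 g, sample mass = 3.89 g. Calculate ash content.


Ash mass = 0.167 g
Ash content = 4.29%


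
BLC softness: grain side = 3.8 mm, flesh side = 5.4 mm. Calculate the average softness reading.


Average = (3.8 + 5.4) / 2
Average = 4.60 mm


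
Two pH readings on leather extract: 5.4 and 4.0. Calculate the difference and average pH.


Difference = |5.4 - 4.0| = 1.4
Average = (5.4 + 4.0) / 2 = 4.70


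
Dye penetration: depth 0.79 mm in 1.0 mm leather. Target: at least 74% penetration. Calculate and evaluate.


Penetration = 0.79 / 1.0 x 100 = 79.0%
Target: 74%
Meets target: Yes


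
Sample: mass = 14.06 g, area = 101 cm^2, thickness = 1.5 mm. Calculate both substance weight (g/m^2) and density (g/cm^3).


Substance weight = 1392.1 g/m^2
Density = 0.928 g/cm^3


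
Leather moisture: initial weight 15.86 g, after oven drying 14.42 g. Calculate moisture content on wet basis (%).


Moisture = 15.86 - 14.42 = 1.44 g
MC = 1.44 / 15.86 x 100 = 9.1%


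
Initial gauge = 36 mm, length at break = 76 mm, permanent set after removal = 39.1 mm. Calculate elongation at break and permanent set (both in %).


Elongation at break = 111.1%
Permanent set = 8.6%

Elongation at break = (76 - 36) / 36 x 100 = 111.1%
Permanent set = (39.1 - 36) / 36 x 100 = 8.6%


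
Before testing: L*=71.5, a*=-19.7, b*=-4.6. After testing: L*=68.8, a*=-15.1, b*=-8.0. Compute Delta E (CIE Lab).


Delta E = 6.33

dL = 68.8 - 71.5 = -2.7
da = -15.1 - (-19.7) = 4.6
db = -8.0 - (-4.6) = -3.4
dE = sqrt((-2.7)^2 + (4.6)^2 + (-3.4)^2) = 6.33


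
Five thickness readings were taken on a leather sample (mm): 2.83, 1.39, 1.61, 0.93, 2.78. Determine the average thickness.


1.91 mm

Sum = 2.83 + 1.39 + 1.61 + 0.93 + 2.78 = 9.54
Average = 9.54 / 5 = 1.91 mm


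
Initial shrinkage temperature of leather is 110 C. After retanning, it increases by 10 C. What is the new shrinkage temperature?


120 C

New Ts = 110 + 10 = 120 C


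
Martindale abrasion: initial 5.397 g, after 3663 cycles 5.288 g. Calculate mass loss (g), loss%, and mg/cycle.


Loss = 5.397 - 5.288 = 0.109 g
Loss% = 0.109 / 5.397 x 100 = 2.02%
Rate = 0.109 / 3663 x 1000 = 0.030 mg/cycle


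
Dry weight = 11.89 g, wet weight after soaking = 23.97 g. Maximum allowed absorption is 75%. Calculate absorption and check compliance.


Absorption = 101.6%
Compliant: No

WA = (23.97 - 11.89) / 11.89 x 100 = 101.6%
Maximum allowed: 75%
Compliant: No


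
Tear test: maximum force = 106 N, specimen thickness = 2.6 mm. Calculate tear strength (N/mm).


40.8 N/mm

Tear strength = force / thickness
Tear = 106 / 2.6 = 40.8 N/mm


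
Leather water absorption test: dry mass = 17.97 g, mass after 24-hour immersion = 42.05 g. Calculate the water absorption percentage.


134.0%

Water absorbed = 42.05 - 17.97 = 24.08 g
WA% = 24.08 / 17.97 x 100 = 134.0%


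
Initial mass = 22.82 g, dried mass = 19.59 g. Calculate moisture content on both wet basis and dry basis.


Moisture lost = 22.82 - 19.59 = 3.23 g
Wet basis MC = 3.23 / 22.82 x 100 = 14.2%
Dry basis MC = 3.23 / 19.59 x 100 = 16.5%


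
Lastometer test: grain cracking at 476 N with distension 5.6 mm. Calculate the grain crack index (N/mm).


85.0 N/mm


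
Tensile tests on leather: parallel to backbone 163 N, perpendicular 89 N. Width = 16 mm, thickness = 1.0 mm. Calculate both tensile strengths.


Parallel = 10.19 N/mm^2
Perpendicular = 5.56 N/mm^2

Area = 16 x 1.0 = 16.0 mm^2
TS (parallel) = 163 / 16.0 = 10.19 N/mm^2
TS (perpendicular) = 89 / 16.0 = 5.56 N/mm^2


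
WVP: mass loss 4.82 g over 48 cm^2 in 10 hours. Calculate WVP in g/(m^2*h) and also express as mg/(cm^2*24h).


WVP = 4.82 / (48 x 10) x 10000 = 100.42 g/(m^2*h)
Mass loss in mg = 4.82 x 1000 = 4820 mg
Per cm^2 per 24h in mg: 4820 x 24 / (48 x 10) = 115680 / 480 = 241.00 mg/(cm^2*24h)


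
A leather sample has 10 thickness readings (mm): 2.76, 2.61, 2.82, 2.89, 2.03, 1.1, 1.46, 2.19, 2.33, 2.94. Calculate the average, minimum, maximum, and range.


Average = 2.31 mm
Min = 1.1 mm
Max = 2.94 mm
Range = 1.84 mm


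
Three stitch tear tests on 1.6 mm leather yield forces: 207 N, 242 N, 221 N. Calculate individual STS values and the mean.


STS1 = 129.4 N/mm
STS2 = 151.3 N/mm
STS3 = 138.1 N/mm
Mean = 139.6 N/mm

STS1 = 207 / 1.6 = 129.4 N/mm
STS2 = 242 / 1.6 = 151.3 N/mm
STS3 = 221 / 1.6 = 138.1 N/mm
Mean = (129.4 + 151.3 + 138.1) / 3 = 139.6 N/mm


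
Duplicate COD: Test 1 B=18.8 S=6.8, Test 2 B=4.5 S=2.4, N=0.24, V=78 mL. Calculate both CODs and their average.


COD1 = (18.8 - 6.8) x 0.24 x 8000 / 78 = 295.4 mg/L
COD2 = (4.5 - 2.4) x 0.24 x 8000 / 78 = 51.7 mg/L
Average = (295.4 + 51.7) / 2 = 173.6 mg/L


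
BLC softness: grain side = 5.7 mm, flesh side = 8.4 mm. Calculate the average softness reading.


Average = (5.7 + 8.4) / 2
Average = 7.05 mm


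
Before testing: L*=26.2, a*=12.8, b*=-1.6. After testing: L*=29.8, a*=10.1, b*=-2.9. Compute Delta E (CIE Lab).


Delta E = 4.68


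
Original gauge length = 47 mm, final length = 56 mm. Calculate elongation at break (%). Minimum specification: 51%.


Extension = 56 - 47 = 9 mm
Elongation = 9 / 47 x 100 = 19.1%
Minimum required: 51%
Meets specification: No


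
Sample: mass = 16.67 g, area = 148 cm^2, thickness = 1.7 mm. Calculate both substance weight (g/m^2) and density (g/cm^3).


SW = 16.67 / 148 x 10000 = 1126.4 g/m^2
Volume = 148 x 1.7 / 10 = 25.16 cm^3
Density = 16.67 / 25.16 = 0.663 g/cm^3


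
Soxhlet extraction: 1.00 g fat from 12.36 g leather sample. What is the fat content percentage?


8.1%

Fat content = 1.00 / 12.36 x 100
Fat = 8.1%


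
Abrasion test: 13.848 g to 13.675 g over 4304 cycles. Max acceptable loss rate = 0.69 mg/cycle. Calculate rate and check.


Loss = 13.848 - 13.675 = 0.173 g
Rate = 0.173 g / 4304 cycles x 1000 = 0.040 mg/cycle
Max = 0.69 mg/cycle
Passes: Yes


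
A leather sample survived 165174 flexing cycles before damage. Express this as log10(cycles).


5.22

log10(165174) = 5.22


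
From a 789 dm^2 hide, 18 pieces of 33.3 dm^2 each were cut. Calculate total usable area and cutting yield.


Usable area = 599.4 dm^2
Yield = 76.0%


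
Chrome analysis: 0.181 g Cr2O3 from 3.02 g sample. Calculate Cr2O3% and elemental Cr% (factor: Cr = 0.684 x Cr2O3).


Cr2O3 = 5.99%
Cr = 4.10%


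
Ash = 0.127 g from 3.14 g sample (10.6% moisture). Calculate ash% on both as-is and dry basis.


As-is ash% = 0.127 / 3.14 x 100 = 4.04%
Dry mass = 3.14 x (100 - 10.6) / 100 = 2.80716 g
Dry-basis ash% = 0.127 / 2.80716 x 100 = 4.52%


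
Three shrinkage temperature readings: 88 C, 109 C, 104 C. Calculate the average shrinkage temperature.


100.3 C

Average = (88 + 109 + 104) / 3
Average = 301 / 3 = 100.3 C


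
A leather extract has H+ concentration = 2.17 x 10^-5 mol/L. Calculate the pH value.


pH = 4.66

pH = -log10[H+]
pH = -log10(2.17 x 10^-5) = 4.66


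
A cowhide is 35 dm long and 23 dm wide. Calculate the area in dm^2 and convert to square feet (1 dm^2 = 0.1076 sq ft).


Area = 35 x 23 = 805 dm^2
Conversion: 805 x 0.1076 = 86.62 sq ft


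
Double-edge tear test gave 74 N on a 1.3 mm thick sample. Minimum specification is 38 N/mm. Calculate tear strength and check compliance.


Tear strength = 74 / 1.3 = 56.9 N/mm
Required minimum = 38 N/mm
Compliant: Yes


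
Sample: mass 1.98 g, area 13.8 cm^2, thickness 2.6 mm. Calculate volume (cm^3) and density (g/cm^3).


Volume = 3.588 cm^3
Density = 0.552 g/cm^3

Thickness in cm = 2.6 / 10 = 0.26 cm
Volume = 13.8 x 0.26 = 3.588 cm^3
Density = 1.98 / 3.588 = 0.552 g/cm^3


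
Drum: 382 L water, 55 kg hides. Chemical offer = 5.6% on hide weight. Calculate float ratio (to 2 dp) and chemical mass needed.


Float ratio = 6.95
Chemical needed = 3.08 kg

Float ratio = 382 / 55 = 6.95
Chemical = 55 x 5.6 / 100 = 3.08 kg


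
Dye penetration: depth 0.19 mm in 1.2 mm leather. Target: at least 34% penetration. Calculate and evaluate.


Penetration = 15.8%
Meets target: No


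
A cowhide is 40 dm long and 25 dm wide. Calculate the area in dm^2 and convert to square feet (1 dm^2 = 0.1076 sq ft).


1000 dm^2
107.60 sq ft

Area = 40 x 25 = 1000 dm^2
Conversion: 1000 x 0.1076 = 107.60 sq ft


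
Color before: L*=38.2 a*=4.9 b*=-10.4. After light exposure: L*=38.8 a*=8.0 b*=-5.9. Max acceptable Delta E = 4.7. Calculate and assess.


Delta E = 5.50
Passes: No

dL = 0.6, da = 3.1, db = 4.5
dE = sqrt((0.6)^2 + (3.1)^2 + (4.5)^2) = 5.50
Max = 4.7
Passes: No


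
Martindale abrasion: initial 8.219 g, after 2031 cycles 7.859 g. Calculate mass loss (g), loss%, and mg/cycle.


Loss = 8.219 - 7.859 = 0.360 g
Loss% = 0.360 / 8.219 x 100 = 4.38%
Rate = 0.360 / 2031 x 1000 = 0.177 mg/cycle


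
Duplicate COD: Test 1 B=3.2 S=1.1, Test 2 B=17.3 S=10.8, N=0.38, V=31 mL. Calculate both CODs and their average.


COD1 = 205.9 mg/L
COD2 = 637.4 mg/L
Average = 421.7 mg/L
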